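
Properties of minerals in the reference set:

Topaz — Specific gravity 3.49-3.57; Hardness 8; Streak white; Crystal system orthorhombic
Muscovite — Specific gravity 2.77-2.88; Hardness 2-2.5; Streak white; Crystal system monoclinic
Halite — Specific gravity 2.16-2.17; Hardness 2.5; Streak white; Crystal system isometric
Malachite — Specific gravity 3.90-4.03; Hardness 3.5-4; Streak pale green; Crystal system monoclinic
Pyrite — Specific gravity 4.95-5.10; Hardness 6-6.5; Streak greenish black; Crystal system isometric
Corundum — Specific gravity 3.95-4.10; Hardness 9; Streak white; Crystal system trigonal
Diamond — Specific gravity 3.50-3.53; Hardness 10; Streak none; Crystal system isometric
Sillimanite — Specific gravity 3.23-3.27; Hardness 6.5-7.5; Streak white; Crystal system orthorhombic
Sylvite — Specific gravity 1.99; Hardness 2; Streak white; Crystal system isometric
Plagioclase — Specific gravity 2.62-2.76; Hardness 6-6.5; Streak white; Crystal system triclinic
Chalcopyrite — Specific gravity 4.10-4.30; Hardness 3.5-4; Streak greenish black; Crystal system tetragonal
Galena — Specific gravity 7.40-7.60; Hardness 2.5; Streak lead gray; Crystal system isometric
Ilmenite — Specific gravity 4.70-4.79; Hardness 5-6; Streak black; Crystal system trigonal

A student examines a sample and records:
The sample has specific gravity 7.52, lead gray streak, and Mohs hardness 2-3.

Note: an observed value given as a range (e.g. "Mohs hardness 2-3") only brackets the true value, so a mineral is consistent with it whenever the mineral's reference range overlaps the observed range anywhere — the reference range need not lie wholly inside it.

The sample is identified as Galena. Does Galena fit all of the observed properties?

Yes

Specific gravity 7.52 — matches Galena (SG 7.40-7.60).
Lead gray streak — matches Galena (lead gray streak).
Mohs hardness 2-3 — matches Galena (hardness 2.5).
Nothing contradicts Galena.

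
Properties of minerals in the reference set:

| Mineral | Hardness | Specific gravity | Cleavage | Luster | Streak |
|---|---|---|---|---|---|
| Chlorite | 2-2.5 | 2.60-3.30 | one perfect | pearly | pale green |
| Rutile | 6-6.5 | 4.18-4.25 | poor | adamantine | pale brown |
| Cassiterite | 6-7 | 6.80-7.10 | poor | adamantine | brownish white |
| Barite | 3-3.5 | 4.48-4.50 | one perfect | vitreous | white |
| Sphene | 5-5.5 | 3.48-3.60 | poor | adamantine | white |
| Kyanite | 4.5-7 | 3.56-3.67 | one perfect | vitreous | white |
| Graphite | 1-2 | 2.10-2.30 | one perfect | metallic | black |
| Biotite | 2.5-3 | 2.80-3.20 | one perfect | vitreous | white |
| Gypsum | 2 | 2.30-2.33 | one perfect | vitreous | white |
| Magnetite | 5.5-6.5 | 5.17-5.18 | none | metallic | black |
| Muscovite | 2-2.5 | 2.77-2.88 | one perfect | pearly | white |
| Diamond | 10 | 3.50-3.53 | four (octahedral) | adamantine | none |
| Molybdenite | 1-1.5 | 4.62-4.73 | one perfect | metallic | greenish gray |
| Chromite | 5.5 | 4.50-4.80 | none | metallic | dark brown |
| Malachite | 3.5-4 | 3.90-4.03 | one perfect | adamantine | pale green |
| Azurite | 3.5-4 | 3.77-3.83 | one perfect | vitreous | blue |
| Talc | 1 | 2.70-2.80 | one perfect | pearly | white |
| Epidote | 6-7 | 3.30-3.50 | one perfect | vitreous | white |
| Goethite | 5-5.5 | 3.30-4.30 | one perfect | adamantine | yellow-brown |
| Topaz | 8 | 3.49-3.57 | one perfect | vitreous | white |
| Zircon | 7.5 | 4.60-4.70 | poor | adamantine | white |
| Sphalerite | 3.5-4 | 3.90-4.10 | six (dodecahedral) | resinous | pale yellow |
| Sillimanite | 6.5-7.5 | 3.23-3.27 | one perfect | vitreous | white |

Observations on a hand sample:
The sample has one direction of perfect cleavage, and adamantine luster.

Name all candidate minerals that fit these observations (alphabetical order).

One direction of perfect cleavage: Chlorite, Barite, Kyanite, Graphite, Biotite, Gypsum, Muscovite, Molybdenite, Malachite, Azurite, Talc, Epidote, Goethite, Topaz, Sillimanite remain.
Adamantine luster: only Malachite, Goethite remain.
Remaining candidates: Goethite, Malachite.

Goethite, Malachite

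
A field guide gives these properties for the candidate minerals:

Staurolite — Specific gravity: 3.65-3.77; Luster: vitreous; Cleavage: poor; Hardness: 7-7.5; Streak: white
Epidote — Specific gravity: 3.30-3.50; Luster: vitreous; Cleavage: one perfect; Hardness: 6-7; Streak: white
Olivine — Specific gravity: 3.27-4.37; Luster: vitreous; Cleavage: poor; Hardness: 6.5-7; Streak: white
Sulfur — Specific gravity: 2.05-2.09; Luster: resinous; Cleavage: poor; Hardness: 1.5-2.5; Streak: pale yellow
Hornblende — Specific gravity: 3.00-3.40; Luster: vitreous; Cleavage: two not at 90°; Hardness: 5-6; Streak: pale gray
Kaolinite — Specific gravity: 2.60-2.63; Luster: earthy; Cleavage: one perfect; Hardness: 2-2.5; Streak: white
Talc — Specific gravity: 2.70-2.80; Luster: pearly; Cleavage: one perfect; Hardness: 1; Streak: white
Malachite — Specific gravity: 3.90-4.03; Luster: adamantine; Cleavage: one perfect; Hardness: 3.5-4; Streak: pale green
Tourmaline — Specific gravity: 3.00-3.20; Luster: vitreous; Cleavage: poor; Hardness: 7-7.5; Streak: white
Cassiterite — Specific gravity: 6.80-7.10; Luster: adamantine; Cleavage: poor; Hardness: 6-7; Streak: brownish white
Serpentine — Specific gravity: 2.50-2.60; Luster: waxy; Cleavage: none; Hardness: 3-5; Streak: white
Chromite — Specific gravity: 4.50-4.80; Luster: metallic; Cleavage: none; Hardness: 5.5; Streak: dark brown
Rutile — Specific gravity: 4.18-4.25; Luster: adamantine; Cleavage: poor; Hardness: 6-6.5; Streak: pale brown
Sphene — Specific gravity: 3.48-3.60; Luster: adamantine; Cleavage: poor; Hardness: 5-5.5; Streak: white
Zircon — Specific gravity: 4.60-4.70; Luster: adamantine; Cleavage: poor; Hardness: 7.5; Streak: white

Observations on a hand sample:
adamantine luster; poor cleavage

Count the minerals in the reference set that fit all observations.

4

Adamantine luster — only Malachite, Cassiterite, Rutile, Sphene, Zircon remain.
Poor cleavage excludes Malachite.
Remaining candidates: Cassiterite, Rutile, Sphene, Zircon.
That is 4 minerals.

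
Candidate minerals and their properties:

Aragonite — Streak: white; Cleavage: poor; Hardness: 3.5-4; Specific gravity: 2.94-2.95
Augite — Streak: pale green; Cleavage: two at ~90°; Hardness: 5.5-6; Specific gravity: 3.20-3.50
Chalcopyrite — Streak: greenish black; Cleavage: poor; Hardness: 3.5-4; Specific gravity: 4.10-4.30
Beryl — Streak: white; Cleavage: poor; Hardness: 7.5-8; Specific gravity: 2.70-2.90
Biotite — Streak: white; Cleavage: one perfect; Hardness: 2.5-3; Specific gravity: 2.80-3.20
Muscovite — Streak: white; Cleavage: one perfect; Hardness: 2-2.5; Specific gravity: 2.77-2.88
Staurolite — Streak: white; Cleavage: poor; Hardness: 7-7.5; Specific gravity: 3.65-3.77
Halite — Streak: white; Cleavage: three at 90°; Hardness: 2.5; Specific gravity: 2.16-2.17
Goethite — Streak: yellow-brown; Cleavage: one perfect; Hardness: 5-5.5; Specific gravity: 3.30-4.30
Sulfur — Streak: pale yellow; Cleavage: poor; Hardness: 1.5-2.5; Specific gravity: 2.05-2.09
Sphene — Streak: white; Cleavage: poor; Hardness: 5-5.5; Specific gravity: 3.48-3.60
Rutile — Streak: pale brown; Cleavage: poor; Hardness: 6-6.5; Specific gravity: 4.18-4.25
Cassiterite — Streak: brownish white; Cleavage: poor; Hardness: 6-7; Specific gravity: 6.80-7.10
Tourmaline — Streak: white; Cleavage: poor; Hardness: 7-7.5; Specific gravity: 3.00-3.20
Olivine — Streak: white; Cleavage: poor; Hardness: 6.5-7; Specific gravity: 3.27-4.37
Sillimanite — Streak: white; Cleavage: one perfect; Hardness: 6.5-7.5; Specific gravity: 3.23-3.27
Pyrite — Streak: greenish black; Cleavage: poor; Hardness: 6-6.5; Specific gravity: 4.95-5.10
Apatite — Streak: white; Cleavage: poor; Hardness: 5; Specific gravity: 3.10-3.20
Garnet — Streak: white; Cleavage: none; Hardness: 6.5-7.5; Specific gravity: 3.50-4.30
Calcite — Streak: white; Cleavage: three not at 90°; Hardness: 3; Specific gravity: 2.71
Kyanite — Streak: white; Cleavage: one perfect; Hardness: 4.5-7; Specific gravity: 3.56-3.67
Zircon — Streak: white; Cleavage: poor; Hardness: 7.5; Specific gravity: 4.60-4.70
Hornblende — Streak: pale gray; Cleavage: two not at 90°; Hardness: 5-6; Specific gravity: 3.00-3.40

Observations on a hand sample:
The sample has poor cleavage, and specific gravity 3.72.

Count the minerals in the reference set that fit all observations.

Poor cleavage: leaves Aragonite, Chalcopyrite, Beryl, Staurolite, Sulfur, Sphene, Rutile, Cassiterite, Tourmaline, Olivine, Pyrite, Apatite, Zircon.
Specific gravity 3.72: Staurolite, Olivine remain.
Consistent with every observation: Olivine, Staurolite.
That is 2 minerals.

2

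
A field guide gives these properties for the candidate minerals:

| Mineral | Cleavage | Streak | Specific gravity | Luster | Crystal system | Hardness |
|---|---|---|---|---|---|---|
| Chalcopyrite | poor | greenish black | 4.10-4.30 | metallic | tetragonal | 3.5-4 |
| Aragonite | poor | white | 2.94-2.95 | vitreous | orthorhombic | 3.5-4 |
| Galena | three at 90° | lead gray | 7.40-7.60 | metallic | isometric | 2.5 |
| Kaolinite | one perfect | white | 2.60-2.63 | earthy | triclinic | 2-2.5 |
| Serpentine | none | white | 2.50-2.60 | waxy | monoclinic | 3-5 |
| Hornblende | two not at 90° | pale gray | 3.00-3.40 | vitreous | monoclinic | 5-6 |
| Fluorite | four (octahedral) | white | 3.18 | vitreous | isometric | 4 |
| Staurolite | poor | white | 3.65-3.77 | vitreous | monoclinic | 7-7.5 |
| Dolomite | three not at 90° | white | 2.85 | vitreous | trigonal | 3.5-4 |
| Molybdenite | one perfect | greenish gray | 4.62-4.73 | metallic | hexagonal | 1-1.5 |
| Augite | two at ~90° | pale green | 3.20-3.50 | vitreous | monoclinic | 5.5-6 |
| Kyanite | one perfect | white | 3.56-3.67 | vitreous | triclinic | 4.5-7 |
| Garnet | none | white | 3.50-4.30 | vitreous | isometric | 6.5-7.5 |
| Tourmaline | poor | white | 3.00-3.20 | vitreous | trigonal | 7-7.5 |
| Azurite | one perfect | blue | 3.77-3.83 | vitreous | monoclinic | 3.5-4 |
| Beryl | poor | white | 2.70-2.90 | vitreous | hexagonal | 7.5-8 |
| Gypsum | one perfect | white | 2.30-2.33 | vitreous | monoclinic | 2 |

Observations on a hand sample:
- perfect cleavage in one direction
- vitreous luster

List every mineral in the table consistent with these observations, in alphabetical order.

Perfect cleavage in one direction: Kaolinite, Molybdenite, Kyanite, Azurite, Gypsum remain.
Vitreous luster eliminates Kaolinite, Molybdenite.
Remaining candidates: Azurite, Gypsum, Kyanite.

Azurite, Gypsum, Kyanite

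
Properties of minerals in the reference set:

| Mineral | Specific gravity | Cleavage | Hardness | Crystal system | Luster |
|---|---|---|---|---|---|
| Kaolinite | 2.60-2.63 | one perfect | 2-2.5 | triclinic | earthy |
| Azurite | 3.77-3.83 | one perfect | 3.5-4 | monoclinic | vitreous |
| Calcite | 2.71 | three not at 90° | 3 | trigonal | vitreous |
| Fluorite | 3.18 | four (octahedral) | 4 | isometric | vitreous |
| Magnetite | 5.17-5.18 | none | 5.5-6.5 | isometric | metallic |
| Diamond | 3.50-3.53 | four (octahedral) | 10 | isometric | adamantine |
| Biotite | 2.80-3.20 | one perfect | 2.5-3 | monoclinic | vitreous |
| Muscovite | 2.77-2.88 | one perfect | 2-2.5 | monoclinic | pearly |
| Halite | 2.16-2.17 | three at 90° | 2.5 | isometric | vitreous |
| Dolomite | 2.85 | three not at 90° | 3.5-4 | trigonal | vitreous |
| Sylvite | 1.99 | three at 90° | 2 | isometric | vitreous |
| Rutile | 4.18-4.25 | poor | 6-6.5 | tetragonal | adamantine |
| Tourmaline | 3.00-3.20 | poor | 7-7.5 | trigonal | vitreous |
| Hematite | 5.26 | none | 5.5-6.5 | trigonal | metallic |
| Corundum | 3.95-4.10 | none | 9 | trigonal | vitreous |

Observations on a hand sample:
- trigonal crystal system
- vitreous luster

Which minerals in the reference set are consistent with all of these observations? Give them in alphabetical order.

Calcite, Corundum, Dolomite, Tourmaline

Trigonal crystal system — narrows the field to Calcite, Dolomite, Tourmaline, Hematite, Corundum.
Vitreous luster is inconsistent with Hematite.
The minerals that satisfy all observations are Calcite, Corundum, Dolomite, Tourmaline.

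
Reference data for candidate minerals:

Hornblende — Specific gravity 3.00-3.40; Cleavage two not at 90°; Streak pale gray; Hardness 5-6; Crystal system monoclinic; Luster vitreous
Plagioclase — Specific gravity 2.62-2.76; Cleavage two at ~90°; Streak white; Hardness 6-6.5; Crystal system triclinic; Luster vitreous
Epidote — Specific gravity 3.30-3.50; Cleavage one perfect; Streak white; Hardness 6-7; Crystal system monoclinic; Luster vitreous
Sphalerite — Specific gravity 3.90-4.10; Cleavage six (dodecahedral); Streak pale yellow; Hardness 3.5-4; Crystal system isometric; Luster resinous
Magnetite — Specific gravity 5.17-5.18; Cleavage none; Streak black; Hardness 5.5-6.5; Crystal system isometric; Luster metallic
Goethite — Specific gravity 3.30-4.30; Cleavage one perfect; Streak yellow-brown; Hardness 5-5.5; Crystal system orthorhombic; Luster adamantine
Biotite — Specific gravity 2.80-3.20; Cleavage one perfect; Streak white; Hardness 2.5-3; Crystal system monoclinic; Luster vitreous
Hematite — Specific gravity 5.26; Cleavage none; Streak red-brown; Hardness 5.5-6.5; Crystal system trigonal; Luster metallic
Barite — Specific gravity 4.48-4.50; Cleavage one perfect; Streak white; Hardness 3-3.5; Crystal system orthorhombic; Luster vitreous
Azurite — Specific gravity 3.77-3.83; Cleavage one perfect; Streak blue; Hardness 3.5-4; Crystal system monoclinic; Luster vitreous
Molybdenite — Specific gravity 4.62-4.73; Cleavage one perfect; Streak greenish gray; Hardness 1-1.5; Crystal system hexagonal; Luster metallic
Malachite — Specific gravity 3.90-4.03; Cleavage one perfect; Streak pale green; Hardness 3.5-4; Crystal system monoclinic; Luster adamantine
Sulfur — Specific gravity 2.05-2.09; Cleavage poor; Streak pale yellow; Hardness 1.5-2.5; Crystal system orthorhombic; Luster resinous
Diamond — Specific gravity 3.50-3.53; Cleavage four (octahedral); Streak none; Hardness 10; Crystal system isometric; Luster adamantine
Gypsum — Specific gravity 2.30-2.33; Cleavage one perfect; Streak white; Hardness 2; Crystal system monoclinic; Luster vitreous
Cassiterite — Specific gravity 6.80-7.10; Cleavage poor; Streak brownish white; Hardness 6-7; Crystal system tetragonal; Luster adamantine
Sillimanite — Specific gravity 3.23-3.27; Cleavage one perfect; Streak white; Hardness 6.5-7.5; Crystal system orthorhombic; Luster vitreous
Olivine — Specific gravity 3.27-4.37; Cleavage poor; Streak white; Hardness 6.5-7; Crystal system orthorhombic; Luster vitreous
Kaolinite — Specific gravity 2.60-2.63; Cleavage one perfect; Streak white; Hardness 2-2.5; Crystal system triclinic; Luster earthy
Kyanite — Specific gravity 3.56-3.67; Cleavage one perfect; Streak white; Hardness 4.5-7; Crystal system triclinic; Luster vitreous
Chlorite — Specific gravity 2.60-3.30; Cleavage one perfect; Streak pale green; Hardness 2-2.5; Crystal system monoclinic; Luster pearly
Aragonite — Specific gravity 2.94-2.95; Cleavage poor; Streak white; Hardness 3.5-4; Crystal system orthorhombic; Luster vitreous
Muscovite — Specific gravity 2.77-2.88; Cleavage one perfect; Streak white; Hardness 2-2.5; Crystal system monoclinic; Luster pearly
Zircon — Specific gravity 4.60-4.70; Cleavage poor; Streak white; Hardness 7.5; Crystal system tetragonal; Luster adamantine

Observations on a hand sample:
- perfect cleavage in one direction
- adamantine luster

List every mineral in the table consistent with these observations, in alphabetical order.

Goethite, Malachite

Perfect cleavage in one direction — Epidote, Goethite, Biotite, Barite, Azurite, Molybdenite, Malachite, Gypsum, Sillimanite, Kaolinite, Kyanite, Chlorite, Muscovite remain.
Adamantine luster — leaves Goethite, Malachite.
The minerals that satisfy all observations are Goethite, Malachite.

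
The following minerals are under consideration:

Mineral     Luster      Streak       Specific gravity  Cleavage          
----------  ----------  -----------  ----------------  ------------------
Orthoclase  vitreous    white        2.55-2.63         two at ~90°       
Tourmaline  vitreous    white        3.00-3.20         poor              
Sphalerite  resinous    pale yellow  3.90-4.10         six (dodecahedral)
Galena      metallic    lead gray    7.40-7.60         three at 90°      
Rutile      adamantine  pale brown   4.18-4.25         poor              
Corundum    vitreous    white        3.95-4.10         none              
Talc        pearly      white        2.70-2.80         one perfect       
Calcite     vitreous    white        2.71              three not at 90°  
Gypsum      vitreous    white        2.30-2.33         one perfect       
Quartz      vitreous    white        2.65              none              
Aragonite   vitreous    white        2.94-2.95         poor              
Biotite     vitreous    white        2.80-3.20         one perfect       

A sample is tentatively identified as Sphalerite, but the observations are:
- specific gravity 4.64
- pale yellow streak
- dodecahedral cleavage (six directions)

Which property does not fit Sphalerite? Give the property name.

specific gravity

Specific gravity 4.64: Sphalerite has SG 3.90-4.10 — does not match.
Pale yellow streak: Sphalerite has pale yellow streak — agrees.
Dodecahedral cleavage (six directions): Sphalerite has cleavage six (dodecahedral) — agrees.
Only the specific gravity is inconsistent.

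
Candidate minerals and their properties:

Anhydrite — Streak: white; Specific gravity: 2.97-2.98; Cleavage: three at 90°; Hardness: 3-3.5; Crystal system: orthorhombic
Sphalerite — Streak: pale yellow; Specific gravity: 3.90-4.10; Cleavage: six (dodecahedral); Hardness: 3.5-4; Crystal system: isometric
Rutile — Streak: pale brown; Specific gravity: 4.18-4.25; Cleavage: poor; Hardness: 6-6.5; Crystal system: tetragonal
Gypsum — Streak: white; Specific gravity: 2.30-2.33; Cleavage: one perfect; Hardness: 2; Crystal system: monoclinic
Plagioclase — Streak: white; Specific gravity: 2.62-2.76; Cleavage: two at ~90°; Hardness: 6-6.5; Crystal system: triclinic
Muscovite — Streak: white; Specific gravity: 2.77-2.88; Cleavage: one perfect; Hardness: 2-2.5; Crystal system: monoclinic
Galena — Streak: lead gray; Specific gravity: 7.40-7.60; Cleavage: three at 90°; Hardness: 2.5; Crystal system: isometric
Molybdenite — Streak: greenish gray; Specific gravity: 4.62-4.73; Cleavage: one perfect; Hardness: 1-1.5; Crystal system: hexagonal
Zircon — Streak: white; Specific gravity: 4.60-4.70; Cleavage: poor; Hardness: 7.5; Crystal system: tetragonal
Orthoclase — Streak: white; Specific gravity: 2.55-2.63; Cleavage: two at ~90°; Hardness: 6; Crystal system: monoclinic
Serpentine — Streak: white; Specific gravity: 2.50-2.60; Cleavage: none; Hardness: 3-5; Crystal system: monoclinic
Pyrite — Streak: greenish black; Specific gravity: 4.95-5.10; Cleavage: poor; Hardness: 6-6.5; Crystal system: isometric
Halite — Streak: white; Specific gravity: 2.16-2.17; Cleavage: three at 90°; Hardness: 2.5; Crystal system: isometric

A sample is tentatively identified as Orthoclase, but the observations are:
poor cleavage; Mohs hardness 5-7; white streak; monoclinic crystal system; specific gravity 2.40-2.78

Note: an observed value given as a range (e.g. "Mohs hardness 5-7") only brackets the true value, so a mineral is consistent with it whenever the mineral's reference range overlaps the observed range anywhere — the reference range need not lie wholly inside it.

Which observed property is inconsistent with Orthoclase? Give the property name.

cleavage

Poor cleavage: Orthoclase has cleavage two at ~90° — does not match.
Mohs hardness 5-7: Orthoclase has hardness 6 — consistent.
White streak: Orthoclase has white streak — consistent.
Monoclinic crystal system: Orthoclase has monoclinic system — consistent.
Specific gravity 2.40-2.78: Orthoclase has SG 2.55-2.63 — consistent.
Only the cleavage is inconsistent.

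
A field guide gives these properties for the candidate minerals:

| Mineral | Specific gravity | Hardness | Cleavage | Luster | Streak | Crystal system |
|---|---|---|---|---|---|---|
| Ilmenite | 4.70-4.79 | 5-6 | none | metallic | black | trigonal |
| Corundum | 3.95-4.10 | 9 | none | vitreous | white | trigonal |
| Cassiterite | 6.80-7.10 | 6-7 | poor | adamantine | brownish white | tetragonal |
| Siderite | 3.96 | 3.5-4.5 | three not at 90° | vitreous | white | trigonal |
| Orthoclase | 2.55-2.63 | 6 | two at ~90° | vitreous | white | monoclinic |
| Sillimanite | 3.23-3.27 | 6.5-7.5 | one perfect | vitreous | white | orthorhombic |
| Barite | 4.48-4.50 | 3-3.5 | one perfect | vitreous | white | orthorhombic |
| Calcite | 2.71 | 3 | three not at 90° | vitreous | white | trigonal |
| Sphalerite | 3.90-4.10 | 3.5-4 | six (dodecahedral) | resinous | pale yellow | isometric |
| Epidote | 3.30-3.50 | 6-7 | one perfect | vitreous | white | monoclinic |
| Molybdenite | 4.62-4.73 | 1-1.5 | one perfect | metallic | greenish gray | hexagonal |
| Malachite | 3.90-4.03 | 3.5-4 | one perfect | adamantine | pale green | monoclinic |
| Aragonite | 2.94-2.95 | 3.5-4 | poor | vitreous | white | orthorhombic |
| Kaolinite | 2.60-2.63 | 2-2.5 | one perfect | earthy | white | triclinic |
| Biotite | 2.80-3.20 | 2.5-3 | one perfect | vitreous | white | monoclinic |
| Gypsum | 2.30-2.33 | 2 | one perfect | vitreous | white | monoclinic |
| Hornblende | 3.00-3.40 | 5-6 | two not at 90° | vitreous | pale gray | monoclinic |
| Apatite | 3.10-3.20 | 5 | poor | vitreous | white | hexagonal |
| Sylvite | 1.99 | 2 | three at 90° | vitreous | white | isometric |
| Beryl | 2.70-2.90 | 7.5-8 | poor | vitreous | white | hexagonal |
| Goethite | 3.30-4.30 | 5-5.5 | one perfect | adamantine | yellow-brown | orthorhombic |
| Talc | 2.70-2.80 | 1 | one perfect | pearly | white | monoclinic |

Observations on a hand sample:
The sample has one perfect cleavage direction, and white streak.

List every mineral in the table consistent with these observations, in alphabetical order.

One perfect cleavage direction — only Sillimanite, Barite, Epidote, Molybdenite, Malachite, Kaolinite, Biotite, Gypsum, Goethite, Talc remain.
White streak is inconsistent with Molybdenite, Malachite, Goethite.
Consistent with every observation: Barite, Biotite, Epidote, Gypsum, Kaolinite, Sillimanite, Talc.

Barite, Biotite, Epidote, Gypsum, Kaolinite, Sillimanite, Talc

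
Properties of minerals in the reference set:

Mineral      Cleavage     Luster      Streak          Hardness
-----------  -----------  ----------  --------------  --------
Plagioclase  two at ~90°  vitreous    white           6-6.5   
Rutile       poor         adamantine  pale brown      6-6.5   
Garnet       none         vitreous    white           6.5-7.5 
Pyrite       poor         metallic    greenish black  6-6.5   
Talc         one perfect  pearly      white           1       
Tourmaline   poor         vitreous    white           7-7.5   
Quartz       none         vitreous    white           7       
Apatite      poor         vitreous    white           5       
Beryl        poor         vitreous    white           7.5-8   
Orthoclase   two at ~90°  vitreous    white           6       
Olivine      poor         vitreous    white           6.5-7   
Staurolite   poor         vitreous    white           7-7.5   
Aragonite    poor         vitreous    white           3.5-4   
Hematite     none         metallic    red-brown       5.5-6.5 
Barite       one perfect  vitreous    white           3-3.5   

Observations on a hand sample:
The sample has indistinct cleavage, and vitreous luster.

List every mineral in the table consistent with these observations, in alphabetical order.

Indistinct cleavage — leaves Rutile, Pyrite, Tourmaline, Apatite, Beryl, Olivine, Staurolite, Aragonite.
Vitreous luster eliminates Rutile, Pyrite.
The minerals that satisfy all observations are Apatite, Aragonite, Beryl, Olivine, Staurolite, Tourmaline.

Apatite, Aragonite, Beryl, Olivine, Staurolite, Tourmaline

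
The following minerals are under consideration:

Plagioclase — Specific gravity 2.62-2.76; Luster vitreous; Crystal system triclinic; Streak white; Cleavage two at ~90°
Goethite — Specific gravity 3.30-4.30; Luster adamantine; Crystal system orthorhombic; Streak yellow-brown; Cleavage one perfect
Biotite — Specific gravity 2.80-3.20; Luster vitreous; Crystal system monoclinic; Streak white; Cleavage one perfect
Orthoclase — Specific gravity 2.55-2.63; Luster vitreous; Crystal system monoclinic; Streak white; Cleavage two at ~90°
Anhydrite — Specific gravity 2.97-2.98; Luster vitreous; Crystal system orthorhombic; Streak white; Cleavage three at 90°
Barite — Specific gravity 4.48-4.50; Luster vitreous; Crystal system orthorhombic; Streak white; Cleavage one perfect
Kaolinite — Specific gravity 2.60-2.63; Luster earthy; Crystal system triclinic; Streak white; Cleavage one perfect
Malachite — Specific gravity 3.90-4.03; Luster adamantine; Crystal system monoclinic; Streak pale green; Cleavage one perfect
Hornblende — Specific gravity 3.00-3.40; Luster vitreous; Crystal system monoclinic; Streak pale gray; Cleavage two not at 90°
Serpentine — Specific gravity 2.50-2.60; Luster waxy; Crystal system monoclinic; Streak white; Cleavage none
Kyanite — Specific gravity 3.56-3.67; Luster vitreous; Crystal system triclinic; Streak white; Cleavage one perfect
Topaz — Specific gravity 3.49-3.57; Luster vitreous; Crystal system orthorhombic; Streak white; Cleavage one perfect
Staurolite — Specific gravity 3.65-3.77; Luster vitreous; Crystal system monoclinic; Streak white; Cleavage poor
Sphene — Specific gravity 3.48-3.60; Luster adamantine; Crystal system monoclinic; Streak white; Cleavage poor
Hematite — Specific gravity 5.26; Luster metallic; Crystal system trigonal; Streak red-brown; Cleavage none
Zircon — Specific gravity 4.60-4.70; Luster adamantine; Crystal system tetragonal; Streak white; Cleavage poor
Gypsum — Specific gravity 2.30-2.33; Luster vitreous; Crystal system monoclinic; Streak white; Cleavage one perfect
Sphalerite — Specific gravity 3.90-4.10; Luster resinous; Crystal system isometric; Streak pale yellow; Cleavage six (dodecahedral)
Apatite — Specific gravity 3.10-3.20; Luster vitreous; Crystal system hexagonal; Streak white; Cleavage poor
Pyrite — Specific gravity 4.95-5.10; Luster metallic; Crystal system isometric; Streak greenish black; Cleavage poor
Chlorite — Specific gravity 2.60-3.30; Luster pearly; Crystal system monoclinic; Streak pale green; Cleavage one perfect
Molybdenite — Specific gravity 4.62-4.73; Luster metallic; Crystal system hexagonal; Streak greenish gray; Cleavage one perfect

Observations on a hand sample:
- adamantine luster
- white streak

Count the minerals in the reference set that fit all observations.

2

Adamantine luster: narrows the field to Goethite, Malachite, Sphene, Zircon.
White streak eliminates Goethite, Malachite.
Remaining candidates: Sphene, Zircon.
That is 2 minerals.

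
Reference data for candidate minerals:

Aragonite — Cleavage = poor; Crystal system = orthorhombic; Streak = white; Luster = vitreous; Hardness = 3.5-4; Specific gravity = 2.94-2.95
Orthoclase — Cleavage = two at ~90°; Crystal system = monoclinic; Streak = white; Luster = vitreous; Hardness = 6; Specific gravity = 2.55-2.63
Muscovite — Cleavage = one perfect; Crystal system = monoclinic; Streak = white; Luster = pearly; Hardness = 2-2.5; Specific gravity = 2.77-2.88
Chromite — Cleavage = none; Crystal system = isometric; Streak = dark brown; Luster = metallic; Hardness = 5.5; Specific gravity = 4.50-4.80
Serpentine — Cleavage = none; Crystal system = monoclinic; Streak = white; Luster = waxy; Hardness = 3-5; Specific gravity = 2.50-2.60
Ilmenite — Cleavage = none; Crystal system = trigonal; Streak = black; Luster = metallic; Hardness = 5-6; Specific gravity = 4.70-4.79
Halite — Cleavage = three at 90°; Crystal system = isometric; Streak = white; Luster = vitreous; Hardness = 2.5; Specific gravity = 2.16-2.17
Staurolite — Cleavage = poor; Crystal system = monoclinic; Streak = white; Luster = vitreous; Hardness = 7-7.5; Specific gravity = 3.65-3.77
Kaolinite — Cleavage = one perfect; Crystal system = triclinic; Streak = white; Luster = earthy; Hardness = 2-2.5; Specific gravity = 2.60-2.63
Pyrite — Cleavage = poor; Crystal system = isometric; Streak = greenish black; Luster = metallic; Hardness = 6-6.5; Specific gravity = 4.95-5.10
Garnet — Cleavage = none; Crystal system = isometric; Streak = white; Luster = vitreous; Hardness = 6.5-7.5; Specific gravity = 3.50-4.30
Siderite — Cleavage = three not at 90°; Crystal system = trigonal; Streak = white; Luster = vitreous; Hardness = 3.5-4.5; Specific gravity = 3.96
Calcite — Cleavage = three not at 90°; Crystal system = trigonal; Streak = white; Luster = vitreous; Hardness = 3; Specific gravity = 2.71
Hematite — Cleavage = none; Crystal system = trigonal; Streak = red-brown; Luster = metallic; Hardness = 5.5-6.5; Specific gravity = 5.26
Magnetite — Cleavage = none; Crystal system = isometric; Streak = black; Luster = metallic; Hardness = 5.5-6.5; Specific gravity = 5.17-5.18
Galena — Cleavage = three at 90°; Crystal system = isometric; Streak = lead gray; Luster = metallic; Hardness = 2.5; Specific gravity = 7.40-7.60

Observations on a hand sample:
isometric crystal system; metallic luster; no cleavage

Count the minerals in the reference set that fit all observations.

Isometric crystal system — Chromite, Halite, Pyrite, Garnet, Magnetite, Galena remain.
Metallic luster rules out Halite, Garnet.
No cleavage is inconsistent with Pyrite, Galena.
Remaining candidates: Chromite, Magnetite.
That is 2 minerals.

2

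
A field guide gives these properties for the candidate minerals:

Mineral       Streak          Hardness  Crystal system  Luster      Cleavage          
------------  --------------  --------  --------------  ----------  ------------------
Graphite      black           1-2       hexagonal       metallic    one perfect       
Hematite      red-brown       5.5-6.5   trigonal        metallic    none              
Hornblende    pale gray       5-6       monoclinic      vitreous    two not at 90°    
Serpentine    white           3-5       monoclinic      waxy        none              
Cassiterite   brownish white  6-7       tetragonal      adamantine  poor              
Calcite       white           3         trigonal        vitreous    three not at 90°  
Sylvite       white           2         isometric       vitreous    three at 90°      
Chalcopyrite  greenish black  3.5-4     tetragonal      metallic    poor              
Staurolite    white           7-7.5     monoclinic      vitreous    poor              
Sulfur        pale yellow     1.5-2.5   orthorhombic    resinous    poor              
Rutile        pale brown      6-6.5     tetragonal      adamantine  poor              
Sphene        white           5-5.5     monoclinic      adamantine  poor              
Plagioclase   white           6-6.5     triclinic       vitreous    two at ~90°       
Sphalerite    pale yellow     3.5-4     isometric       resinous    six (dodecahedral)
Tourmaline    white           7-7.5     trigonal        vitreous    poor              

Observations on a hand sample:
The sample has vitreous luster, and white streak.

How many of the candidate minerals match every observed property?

5

Vitreous luster: narrows the field to Hornblende, Calcite, Sylvite, Staurolite, Plagioclase, Tourmaline.
White streak is inconsistent with Hornblende.
Remaining candidates: Calcite, Plagioclase, Staurolite, Sylvite, Tourmaline.
That is 5 minerals.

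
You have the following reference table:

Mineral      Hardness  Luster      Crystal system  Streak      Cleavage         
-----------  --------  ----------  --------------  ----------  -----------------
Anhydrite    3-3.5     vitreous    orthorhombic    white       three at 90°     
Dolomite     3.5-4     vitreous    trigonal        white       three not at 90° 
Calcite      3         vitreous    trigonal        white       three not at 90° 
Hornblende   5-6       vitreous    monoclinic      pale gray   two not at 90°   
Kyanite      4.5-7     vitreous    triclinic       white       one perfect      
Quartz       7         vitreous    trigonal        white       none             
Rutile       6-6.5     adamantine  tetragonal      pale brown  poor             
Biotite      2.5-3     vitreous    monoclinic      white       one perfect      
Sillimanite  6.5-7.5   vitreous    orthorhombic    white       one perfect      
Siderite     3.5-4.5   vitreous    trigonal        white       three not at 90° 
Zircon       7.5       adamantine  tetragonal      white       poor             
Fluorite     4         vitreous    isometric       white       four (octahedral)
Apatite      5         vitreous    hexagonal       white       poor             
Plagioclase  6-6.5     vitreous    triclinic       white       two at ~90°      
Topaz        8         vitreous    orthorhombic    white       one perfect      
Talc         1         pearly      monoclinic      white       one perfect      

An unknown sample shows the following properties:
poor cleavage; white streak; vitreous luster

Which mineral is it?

Apatite

Poor cleavage — narrows the field to Rutile, Zircon, Apatite.
White streak rules out Rutile.
Vitreous luster excludes Zircon.
The only mineral consistent with every observation is Apatite.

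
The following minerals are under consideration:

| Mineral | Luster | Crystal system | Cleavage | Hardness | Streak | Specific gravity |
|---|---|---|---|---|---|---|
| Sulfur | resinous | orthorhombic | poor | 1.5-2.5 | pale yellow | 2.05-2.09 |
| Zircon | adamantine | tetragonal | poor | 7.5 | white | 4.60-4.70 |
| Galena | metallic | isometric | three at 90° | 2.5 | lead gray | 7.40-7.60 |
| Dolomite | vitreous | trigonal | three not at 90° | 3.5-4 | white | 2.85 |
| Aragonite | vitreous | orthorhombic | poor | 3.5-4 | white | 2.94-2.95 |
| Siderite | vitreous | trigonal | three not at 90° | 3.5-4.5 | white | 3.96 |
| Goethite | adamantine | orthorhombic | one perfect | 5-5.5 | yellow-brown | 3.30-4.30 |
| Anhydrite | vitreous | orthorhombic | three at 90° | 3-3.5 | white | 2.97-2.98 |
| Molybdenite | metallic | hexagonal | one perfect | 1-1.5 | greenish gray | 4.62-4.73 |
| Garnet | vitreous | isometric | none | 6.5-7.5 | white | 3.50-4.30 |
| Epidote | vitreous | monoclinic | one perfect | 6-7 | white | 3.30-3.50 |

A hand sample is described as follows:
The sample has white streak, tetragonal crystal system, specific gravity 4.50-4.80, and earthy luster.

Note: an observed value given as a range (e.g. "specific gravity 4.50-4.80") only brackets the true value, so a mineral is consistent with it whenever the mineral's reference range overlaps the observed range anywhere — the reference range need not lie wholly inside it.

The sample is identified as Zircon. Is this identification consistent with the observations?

White streak — consistent with Zircon (white streak).
Tetragonal crystal system — consistent with Zircon (tetragonal system).
Specific gravity 4.50-4.80 — consistent with Zircon (SG 4.60-4.70).
Earthy luster — Zircon has adamantine luster; inconsistent.
Zircon is excluded by the luster.

No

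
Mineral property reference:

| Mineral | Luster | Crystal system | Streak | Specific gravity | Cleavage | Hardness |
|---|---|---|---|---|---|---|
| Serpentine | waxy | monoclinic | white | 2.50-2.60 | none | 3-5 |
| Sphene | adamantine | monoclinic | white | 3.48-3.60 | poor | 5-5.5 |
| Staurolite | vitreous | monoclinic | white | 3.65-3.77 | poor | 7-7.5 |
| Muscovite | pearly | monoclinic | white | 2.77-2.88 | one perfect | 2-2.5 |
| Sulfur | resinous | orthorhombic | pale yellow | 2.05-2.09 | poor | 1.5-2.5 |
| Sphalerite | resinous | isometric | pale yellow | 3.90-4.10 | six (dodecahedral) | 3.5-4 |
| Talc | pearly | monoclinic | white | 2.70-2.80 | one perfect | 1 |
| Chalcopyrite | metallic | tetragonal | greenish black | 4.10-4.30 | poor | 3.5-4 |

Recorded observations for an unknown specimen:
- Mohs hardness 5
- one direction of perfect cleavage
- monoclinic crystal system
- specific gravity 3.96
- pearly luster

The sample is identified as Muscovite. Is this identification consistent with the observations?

Mohs hardness 5 — Muscovite has hardness 2-2.5; inconsistent.
One direction of perfect cleavage — consistent with Muscovite (cleavage one perfect).
Monoclinic crystal system — consistent with Muscovite (monoclinic system).
Specific gravity 3.96 — Muscovite has SG 2.77-2.88; inconsistent.
Pearly luster — consistent with Muscovite (pearly luster).
2 of the observed properties are inconsistent with Muscovite.

No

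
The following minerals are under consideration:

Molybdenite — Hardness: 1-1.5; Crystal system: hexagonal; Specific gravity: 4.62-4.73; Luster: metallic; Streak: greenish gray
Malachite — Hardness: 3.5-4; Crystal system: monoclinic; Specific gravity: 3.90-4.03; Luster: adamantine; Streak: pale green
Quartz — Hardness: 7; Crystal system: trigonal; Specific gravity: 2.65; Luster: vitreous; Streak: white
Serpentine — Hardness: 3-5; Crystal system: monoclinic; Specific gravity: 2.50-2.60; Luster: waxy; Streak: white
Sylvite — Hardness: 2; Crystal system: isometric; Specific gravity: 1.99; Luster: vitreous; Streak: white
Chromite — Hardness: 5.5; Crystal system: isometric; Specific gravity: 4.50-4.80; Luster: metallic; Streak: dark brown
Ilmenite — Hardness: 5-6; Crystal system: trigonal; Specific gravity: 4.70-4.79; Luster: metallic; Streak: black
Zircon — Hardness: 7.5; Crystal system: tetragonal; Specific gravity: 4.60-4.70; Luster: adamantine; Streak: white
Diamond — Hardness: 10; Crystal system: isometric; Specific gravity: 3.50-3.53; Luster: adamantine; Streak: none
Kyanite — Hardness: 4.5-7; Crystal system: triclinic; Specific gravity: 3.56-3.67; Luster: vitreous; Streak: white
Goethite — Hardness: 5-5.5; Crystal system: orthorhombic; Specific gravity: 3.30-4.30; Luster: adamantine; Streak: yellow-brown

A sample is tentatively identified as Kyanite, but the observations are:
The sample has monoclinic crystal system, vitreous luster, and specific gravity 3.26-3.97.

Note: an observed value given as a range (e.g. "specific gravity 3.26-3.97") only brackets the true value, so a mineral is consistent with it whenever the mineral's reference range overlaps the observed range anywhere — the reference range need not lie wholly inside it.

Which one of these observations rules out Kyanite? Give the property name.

Monoclinic crystal system: Kyanite has triclinic system — outside the reference range.
Vitreous luster: Kyanite has vitreous luster — agrees.
Specific gravity 3.26-3.97: Kyanite has SG 3.56-3.67 — agrees.
Only the crystal system is inconsistent.

crystal system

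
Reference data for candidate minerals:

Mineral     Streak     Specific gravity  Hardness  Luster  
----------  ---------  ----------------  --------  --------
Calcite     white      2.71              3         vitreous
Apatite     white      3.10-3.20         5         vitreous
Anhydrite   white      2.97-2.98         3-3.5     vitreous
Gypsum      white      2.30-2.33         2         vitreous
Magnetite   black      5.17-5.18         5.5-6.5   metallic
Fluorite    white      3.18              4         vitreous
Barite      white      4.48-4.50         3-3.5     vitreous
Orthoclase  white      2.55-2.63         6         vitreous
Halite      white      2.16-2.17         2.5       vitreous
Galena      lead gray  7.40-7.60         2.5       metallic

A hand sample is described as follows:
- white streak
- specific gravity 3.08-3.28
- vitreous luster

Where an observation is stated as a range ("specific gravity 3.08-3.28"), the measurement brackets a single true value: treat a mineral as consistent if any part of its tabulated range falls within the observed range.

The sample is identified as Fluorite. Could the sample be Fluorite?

Yes

White streak — matches Fluorite (white streak).
Specific gravity 3.08-3.28 — matches Fluorite (SG 3.18).
Vitreous luster — matches Fluorite (vitreous luster).
Nothing contradicts Fluorite.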